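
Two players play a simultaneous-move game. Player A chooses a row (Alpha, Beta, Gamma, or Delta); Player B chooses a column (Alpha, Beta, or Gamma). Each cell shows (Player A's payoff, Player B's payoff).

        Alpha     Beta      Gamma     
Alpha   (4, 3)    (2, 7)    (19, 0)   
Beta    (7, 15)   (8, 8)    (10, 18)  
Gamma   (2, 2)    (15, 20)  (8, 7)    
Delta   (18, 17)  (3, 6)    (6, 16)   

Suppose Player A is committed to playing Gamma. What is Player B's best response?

With Player A fixed at Gamma, Player B's payoffs are: Alpha → 2, Beta → 20, Gamma → 7.
The maximum is 20, achieved by Beta.

Beta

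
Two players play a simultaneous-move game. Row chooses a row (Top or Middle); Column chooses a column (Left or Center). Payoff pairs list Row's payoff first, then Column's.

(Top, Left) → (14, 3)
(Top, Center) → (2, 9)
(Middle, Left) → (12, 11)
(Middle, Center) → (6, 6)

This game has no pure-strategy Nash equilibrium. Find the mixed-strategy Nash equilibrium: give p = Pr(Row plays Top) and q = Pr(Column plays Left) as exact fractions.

p = 5/11, q = 2/3

Each player's mixing probability is pinned down by making the *other* player indifferent.
Column indifferent between Left and Center: p·3 + (1−p)·11 = p·9 + (1−p)·6 ⟹ 11 + (-8)p = 6 + 3p ⟹ p = 5/11.
Row indifferent between Top and Middle: q·14 + (1−q)·2 = q·12 + (1−q)·6 ⟹ 2 + 12q = 6 + 6q ⟹ q = 2/3.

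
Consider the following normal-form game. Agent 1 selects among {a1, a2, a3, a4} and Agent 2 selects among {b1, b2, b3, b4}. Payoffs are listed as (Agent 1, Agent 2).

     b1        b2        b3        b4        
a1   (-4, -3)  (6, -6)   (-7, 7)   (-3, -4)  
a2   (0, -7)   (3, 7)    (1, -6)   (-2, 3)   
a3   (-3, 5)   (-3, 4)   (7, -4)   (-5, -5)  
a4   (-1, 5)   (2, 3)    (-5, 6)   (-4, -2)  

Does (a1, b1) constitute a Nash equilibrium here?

Holding Agent 2 at b1: Agent 1 gets -4 from a1 but could get 0 by switching to a2. Agent 1 has a profitable deviation.

No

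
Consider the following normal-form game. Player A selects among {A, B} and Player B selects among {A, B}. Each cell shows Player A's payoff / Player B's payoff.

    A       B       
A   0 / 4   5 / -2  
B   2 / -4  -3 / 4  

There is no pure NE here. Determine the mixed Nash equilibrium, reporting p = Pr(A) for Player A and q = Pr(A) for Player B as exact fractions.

p = 4/7, q = 4/5

Each player's mixing probability is pinned down by making the *other* player indifferent.
Player B indifferent between A and B: p·4 + (1−p)·(-4) = p·(-2) + (1−p)·4 ⟹ (-4) + 8p = 4 + (-6)p ⟹ p = 4/7.
Player A indifferent between A and B: q·0 + (1−q)·5 = q·2 + (1−q)·(-3) ⟹ 5 + (-5)q = (-3) + 5q ⟹ q = 4/5.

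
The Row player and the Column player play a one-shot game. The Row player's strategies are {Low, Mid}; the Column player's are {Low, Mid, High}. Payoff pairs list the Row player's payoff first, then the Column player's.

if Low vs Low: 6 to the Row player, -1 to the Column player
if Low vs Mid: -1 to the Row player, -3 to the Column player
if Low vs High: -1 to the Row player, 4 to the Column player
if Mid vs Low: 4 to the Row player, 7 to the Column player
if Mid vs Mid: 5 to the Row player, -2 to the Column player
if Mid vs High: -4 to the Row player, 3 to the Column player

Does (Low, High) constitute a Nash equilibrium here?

Holding the Column player at High: the Row player gets -1 from Low, versus -4 from Mid. No profitable deviation for the Row player.
Holding the Row player at Low: the Column player gets 4 from High, versus -1 from Low, -3 from Mid. No profitable deviation for the Column player either.

Yes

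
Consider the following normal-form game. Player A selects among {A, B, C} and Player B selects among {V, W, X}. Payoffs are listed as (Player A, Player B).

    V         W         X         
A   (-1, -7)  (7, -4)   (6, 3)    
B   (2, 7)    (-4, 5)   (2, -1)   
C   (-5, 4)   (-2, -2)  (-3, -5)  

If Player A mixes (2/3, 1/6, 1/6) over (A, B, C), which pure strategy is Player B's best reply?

Compute Player B's expected payoff from each pure strategy against the given mix.
V: (2/3)·(-7) + (1/6)·7 + (1/6)·4 = -17/6
W: (2/3)·(-4) + (1/6)·5 + (1/6)·(-2) = -13/6
X: (2/3)·3 + (1/6)·(-1) + (1/6)·(-5) = 1
Highest expected payoff is 1, from X.

X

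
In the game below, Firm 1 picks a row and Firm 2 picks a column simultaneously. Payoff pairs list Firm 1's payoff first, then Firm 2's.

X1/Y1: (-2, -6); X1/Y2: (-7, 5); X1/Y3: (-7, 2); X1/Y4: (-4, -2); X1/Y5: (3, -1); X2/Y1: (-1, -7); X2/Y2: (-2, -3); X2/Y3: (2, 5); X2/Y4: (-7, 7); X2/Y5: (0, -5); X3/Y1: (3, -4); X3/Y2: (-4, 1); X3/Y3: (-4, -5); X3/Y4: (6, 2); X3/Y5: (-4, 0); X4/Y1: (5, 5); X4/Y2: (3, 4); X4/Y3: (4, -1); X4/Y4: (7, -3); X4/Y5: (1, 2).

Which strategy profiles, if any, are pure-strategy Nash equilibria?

(X4, Y1)

A profile is a Nash equilibrium when each player is best-responding to the other.
Firm 1's best responses — vs Y1: X4 (payoff 5); vs Y2: X4 (payoff 3); vs Y3: X4 (payoff 4); vs Y4: X4 (payoff 7); vs Y5: X1 (payoff 3).
Firm 2's best responses — vs X1: Y2 (payoff 5); vs X2: Y4 (payoff 7); vs X3: Y4 (payoff 2); vs X4: Y1 (payoff 5).
The only mutual best response is (X4, Y1); neither player gains by switching there.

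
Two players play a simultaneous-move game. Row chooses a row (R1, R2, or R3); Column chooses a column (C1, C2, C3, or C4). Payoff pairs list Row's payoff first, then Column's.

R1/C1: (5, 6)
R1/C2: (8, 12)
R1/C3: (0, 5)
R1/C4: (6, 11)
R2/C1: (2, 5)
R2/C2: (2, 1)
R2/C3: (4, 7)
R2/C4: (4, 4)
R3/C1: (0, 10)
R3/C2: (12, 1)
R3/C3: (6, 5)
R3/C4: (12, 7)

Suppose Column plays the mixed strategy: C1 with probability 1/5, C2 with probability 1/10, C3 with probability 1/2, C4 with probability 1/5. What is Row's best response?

Compute Row's expected payoff from each pure strategy against the given mix.
R1: (1/5)·5 + (1/10)·8 + (1/2)·0 + (1/5)·6 = 3
R2: (1/5)·2 + (1/10)·2 + (1/2)·4 + (1/5)·4 = 17/5
R3: (1/5)·0 + (1/10)·12 + (1/2)·6 + (1/5)·12 = 33/5
Highest expected payoff is 33/5, from R3.

R3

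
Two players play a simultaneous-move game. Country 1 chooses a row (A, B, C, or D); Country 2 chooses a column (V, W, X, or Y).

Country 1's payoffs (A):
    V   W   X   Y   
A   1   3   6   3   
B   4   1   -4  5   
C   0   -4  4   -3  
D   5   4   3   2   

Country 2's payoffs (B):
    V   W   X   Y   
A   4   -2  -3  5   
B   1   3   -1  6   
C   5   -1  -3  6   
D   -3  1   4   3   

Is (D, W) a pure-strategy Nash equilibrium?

Holding Country 2 at W: Country 1 gets 4 from D, versus 3 from A, 1 from B, -4 from C. No profitable deviation for Country 1.
Holding Country 1 at D: Country 2 gets 1 from W but could get 4 by switching to X. Country 2 has a profitable deviation.

No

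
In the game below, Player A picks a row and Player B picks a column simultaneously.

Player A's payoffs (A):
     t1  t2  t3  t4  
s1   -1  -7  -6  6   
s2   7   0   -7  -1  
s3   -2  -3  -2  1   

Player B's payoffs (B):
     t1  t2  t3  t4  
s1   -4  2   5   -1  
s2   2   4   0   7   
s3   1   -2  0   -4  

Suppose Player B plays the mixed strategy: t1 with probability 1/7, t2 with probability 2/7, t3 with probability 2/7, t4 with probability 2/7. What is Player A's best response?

Player A's best reply maximizes expected payoff against the mix.
s1: (1/7)·(-1) + (2/7)·(-7) + (2/7)·(-6) + (2/7)·6 = -15/7
s2: (1/7)·7 + (2/7)·0 + (2/7)·(-7) + (2/7)·(-1) = -9/7
s3: (1/7)·(-2) + (2/7)·(-3) + (2/7)·(-2) + (2/7)·1 = -10/7
Highest expected payoff is -9/7, from s2.

s2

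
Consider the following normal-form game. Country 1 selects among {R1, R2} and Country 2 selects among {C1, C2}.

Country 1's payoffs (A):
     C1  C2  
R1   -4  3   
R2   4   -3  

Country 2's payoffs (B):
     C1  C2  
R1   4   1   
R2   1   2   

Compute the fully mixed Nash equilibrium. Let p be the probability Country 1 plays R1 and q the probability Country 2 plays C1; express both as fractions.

In a mixed NE each player is indifferent between their pure strategies, so the opponent's mix sets the indifference.
Country 2 indifferent between C1 and C2: p·4 + (1−p)·1 = p·1 + (1−p)·2 ⟹ 1 + 3p = 2 + (-1)p ⟹ p = 1/4.
Country 1 indifferent between R1 and R2: q·(-4) + (1−q)·3 = q·4 + (1−q)·(-3) ⟹ 3 + (-7)q = (-3) + 7q ⟹ q = 3/7.

p = 1/4, q = 3/7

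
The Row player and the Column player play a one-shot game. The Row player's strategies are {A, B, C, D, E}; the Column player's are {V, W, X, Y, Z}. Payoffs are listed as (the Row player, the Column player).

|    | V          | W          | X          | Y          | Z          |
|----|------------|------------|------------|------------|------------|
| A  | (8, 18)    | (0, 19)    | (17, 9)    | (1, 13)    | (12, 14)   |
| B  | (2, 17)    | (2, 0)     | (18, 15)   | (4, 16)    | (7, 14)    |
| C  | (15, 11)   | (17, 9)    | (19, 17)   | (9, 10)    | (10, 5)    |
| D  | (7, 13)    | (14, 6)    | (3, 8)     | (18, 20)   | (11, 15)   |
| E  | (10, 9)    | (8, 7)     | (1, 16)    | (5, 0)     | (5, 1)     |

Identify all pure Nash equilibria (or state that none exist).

(C, X) and (D, Y)

Find each player's best response to every opponent strategy; NE are the intersections.
The Row player's best responses — vs V: C (payoff 15); vs W: C (payoff 17); vs X: C (payoff 19); vs Y: D (payoff 18); vs Z: A (payoff 12).
The Column player's best responses — vs A: W (payoff 19); vs B: V (payoff 17); vs C: X (payoff 17); vs D: Y (payoff 20); vs E: X (payoff 16).
Mutual best responses occur at (C, X) and (D, Y); at each, neither player gains by switching.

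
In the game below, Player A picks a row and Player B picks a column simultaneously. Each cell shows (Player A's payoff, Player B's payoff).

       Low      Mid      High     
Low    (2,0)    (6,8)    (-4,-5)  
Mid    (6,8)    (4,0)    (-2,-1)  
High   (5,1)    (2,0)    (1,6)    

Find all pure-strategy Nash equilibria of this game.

(Low, Mid), (Mid, Low), and (High, High)

Find each player's best response to every opponent strategy; NE are the intersections.
Player A's best responses — vs Low: Mid (payoff 6); vs Mid: Low (payoff 6); vs High: High (payoff 1).
Player B's best responses — vs Low: Mid (payoff 8); vs Mid: Low (payoff 8); vs High: High (payoff 6).
Mutual best responses occur at (Low, Mid), (Mid, Low), and (High, High); at each, neither player gains by switching.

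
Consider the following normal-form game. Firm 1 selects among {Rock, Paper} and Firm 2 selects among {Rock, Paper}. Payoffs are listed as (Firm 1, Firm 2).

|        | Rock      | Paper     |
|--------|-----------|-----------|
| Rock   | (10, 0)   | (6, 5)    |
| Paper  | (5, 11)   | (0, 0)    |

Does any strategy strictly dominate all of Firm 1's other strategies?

Rock

Check whether one of Firm 1's strategies beats all alternatives regardless of what the opponent does.
Rock strictly dominates: vs Rock: 10 > 5; vs Paper: 6 > 0.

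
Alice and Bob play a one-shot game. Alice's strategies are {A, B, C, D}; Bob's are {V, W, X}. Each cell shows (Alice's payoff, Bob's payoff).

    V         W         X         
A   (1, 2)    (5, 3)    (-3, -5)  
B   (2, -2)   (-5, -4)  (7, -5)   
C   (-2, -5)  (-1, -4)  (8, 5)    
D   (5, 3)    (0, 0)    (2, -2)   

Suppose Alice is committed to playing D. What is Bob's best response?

With Alice fixed at D, Bob's payoffs are: V → 3, W → 0, X → -2.
The maximum is 3, achieved by V.

V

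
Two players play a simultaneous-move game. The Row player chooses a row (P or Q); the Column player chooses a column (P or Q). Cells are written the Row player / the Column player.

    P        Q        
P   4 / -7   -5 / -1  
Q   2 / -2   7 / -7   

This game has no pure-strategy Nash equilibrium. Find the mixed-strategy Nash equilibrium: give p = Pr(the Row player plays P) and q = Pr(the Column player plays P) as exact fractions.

Each player's mixing probability is pinned down by making the *other* player indifferent.
The Column player indifferent between P and Q: p·(-7) + (1−p)·(-2) = p·(-1) + (1−p)·(-7) ⟹ (-2) + (-5)p = (-7) + 6p ⟹ p = 5/11.
The Row player indifferent between P and Q: q·4 + (1−q)·(-5) = q·2 + (1−q)·7 ⟹ (-5) + 9q = 7 + (-5)q ⟹ q = 6/7.

p = 5/11, q = 6/7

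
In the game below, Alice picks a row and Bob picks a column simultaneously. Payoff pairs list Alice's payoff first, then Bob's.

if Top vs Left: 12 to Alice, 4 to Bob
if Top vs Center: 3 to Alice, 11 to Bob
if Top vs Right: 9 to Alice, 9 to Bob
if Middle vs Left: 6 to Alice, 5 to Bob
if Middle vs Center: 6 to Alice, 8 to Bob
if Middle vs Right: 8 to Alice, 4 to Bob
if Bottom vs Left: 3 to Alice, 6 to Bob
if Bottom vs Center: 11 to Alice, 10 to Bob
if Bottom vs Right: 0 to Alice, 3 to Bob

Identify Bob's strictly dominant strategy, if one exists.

Center

A strategy is strictly dominant if it gives Bob a strictly higher payoff than every other strategy, against every choice by the opponent.
Center strictly dominates: vs Top: 11 > each of {4, 9}; vs Middle: 8 > each of {5, 4}; vs Bottom: 10 > each of {6, 3}.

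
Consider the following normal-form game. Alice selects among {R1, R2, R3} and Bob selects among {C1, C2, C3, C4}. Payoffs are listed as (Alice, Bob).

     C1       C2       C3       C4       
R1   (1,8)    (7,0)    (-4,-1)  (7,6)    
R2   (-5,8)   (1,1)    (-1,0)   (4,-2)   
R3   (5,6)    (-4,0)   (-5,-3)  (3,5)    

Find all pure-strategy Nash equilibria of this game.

A profile is a Nash equilibrium when each player is best-responding to the other.
Alice's best responses — vs C1: R3 (payoff 5); vs C2: R1 (payoff 7); vs C3: R2 (payoff -1); vs C4: R1 (payoff 7).
Bob's best responses — vs R1: C1 (payoff 8); vs R2: C1 (payoff 8); vs R3: C1 (payoff 6).
The only mutual best response is (R3, C1); neither player gains by switching there.

(R3, C1)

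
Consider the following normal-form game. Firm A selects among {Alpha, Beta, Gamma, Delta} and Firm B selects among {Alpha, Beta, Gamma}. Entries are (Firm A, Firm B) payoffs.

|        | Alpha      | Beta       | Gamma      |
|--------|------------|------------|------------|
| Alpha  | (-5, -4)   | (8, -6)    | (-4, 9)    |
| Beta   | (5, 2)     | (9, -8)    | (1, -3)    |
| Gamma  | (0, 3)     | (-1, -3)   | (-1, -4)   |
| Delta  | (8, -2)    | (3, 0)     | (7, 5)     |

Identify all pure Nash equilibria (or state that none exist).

Check mutual best responses: a cell is a NE iff neither player can gain by unilaterally deviating.
Firm A's best responses — vs Alpha: Delta (payoff 8); vs Beta: Beta (payoff 9); vs Gamma: Delta (payoff 7).
Firm B's best responses — vs Alpha: Gamma (payoff 9); vs Beta: Alpha (payoff 2); vs Gamma: Alpha (payoff 3); vs Delta: Gamma (payoff 5).
The only mutual best response is (Delta, Gamma); neither player gains by switching there.

(Delta, Gamma)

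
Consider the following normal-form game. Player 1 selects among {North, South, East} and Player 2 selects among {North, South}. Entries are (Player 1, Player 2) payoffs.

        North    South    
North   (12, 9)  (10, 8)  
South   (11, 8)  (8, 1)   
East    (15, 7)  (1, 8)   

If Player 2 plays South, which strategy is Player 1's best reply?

North

With Player 2 fixed at South, Player 1's payoffs are: North → 10, South → 8, East → 1.
The maximum is 10, achieved by North.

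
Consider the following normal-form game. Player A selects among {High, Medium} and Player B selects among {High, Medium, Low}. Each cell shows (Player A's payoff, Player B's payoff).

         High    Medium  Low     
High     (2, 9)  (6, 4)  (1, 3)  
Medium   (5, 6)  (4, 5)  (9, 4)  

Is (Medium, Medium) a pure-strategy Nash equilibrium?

No

Holding Player B at Medium: Player A gets 4 from Medium but could get 6 by switching to High. Player A has a profitable deviation.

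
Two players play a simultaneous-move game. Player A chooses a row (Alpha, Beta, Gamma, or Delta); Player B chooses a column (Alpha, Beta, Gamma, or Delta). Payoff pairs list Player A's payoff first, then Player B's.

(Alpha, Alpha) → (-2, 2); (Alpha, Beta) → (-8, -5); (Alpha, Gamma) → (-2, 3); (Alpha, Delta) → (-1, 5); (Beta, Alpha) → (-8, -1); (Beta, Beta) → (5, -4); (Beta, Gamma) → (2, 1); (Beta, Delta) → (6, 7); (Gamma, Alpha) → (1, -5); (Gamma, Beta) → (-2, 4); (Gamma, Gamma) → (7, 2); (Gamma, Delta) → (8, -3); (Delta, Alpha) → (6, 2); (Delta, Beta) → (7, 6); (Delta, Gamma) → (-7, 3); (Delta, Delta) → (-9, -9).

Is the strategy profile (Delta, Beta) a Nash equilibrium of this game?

Yes

Holding Player B at Beta: Player A gets 7 from Delta, versus -8 from Alpha, 5 from Beta, -2 from Gamma. No profitable deviation for Player A.
Holding Player A at Delta: Player B gets 6 from Beta, versus 2 from Alpha, 3 from Gamma, -9 from Delta. No profitable deviation for Player B either.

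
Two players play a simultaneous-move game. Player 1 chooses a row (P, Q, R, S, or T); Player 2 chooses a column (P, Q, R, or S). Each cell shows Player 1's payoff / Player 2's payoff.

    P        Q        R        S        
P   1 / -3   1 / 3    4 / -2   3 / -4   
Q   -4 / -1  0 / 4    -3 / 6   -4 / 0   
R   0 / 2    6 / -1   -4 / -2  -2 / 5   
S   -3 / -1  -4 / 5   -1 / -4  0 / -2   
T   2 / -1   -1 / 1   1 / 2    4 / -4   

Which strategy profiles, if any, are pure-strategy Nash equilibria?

Check mutual best responses: a cell is a NE iff neither player can gain by unilaterally deviating.
Player 1's best responses — vs P: T (payoff 2); vs Q: R (payoff 6); vs R: P (payoff 4); vs S: T (payoff 4).
Player 2's best responses — vs P: Q (payoff 3); vs Q: R (payoff 6); vs R: S (payoff 5); vs S: Q (payoff 5); vs T: R (payoff 2).
No cell has both players best-responding. For instance, Player 1's best reply to R is P, but against P Player 2 prefers Q over R.

No pure-strategy Nash equilibrium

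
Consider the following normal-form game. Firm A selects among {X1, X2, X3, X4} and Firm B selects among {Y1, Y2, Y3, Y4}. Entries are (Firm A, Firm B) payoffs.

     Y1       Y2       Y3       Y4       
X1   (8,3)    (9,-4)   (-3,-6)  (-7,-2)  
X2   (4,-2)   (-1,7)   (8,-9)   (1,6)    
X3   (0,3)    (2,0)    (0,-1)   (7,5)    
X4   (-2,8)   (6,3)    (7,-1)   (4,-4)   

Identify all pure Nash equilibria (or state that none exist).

(X1, Y1) and (X3, Y4)

A profile is a Nash equilibrium when each player is best-responding to the other.
Firm A's best responses — vs Y1: X1 (payoff 8); vs Y2: X1 (payoff 9); vs Y3: X2 (payoff 8); vs Y4: X3 (payoff 7).
Firm B's best responses — vs X1: Y1 (payoff 3); vs X2: Y2 (payoff 7); vs X3: Y4 (payoff 5); vs X4: Y1 (payoff 8).
Mutual best responses occur at (X1, Y1) and (X3, Y4); at each, neither player gains by switching.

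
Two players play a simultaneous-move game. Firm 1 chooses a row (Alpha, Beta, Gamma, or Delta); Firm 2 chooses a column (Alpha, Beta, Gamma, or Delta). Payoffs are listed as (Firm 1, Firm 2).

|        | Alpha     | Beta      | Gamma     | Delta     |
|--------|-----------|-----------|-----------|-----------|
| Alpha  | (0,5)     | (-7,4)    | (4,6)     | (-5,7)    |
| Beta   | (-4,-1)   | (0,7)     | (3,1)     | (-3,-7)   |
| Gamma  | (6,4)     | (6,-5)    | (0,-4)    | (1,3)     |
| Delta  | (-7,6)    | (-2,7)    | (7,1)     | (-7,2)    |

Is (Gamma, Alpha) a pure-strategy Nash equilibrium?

Yes

Holding Firm 2 at Alpha: Firm 1 gets 6 from Gamma, versus 0 from Alpha, -4 from Beta, -7 from Delta. No profitable deviation for Firm 1.
Holding Firm 1 at Gamma: Firm 2 gets 4 from Alpha, versus -5 from Beta, -4 from Gamma, 3 from Delta. No profitable deviation for Firm 2 either.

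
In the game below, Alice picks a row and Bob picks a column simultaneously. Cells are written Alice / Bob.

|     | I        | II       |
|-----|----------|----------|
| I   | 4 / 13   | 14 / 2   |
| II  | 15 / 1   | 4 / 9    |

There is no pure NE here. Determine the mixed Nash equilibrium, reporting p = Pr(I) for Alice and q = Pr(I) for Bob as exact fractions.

Each player's mixing probability is pinned down by making the *other* player indifferent.
Bob indifferent between I and II: p·13 + (1−p)·1 = p·2 + (1−p)·9 ⟹ 1 + 12p = 9 + (-7)p ⟹ p = 8/19.
Alice indifferent between I and II: q·4 + (1−q)·14 = q·15 + (1−q)·4 ⟹ 14 + (-10)q = 4 + 11q ⟹ q = 10/21.

p = 8/19, q = 10/21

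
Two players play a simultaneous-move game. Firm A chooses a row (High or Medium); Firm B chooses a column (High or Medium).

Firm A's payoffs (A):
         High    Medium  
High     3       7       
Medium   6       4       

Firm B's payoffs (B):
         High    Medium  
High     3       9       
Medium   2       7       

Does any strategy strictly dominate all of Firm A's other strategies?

A strategy is strictly dominant if it gives Firm A a strictly higher payoff than every other strategy, against every choice by the opponent.
High is not dominant: against High, Medium gives 6 > 3.
Medium is not dominant: against Medium, High gives 7 > 4.
No single strategy is best against every opponent action.

No strictly dominant strategy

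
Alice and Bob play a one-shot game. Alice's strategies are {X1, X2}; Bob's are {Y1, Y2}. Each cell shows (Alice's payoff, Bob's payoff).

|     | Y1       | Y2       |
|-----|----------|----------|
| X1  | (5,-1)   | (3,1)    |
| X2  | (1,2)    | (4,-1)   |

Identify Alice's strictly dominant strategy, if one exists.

No strictly dominant strategy

A strategy is strictly dominant if it gives Alice a strictly higher payoff than every other strategy, against every choice by the opponent.
X1 is not dominant: against Y2, X2 gives 4 > 3.
X2 is not dominant: against Y1, X1 gives 5 > 1.
No single strategy is best against every opponent action.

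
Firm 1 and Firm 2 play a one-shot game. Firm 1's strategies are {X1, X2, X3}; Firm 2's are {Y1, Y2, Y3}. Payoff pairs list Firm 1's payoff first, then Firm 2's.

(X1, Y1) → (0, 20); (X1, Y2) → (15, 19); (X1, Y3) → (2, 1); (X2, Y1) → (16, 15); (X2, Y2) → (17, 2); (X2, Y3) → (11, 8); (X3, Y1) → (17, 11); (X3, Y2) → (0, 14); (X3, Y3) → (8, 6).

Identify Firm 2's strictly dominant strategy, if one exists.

Check whether one of Firm 2's strategies beats all alternatives regardless of what the opponent does.
Y1 is not dominant: against X3, Y2 gives 14 > 11.
Y2 is not dominant: against X1, Y1 gives 20 > 19.
Y3 is not dominant: against X1, Y1 gives 20 > 1.
No single strategy is best against every opponent action.

No strictly dominant strategy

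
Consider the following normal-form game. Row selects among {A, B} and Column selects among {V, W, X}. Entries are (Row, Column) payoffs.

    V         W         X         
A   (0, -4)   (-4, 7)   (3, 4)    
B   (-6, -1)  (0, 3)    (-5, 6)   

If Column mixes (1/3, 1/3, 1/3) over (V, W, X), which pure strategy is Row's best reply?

A

Row's best reply maximizes expected payoff against the mix.
A: (1/3)·0 + (1/3)·(-4) + (1/3)·3 = -1/3
B: (1/3)·(-6) + (1/3)·0 + (1/3)·(-5) = -11/3
Highest expected payoff is -1/3, from A.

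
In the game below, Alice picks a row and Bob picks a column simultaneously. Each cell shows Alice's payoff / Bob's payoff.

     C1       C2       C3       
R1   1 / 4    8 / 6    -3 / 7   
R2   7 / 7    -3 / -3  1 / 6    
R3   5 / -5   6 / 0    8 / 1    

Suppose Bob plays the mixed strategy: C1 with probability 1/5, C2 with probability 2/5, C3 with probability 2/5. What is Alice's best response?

Alice's best reply maximizes expected payoff against the mix.
R1: (1/5)·1 + (2/5)·8 + (2/5)·(-3) = 11/5
R2: (1/5)·7 + (2/5)·(-3) + (2/5)·1 = 3/5
R3: (1/5)·5 + (2/5)·6 + (2/5)·8 = 33/5
Highest expected payoff is 33/5, from R3.

R3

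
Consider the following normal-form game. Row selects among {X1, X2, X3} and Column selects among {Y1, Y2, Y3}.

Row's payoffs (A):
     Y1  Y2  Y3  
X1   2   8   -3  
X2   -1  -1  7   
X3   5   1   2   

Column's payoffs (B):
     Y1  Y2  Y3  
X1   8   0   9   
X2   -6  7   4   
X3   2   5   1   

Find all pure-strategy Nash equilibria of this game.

None

Check mutual best responses: a cell is a NE iff neither player can gain by unilaterally deviating.
Row's best responses — vs Y1: X3 (payoff 5); vs Y2: X1 (payoff 8); vs Y3: X2 (payoff 7).
Column's best responses — vs X1: Y3 (payoff 9); vs X2: Y2 (payoff 7); vs X3: Y2 (payoff 5).
No cell has both players best-responding. For instance, Row's best reply to Y3 is X2, but against X2 Column prefers Y2 over Y3.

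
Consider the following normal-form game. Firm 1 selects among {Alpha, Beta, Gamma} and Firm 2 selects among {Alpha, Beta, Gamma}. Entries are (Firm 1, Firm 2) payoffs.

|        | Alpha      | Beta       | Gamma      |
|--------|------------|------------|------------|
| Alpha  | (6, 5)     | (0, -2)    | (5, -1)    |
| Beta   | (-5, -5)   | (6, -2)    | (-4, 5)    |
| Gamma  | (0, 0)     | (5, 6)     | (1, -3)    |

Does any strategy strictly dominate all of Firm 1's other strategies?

No strictly dominant strategy

Check whether one of Firm 1's strategies beats all alternatives regardless of what the opponent does.
Alpha is not dominant: against Beta, Beta gives 6 > 0.
Beta is not dominant: against Alpha, Alpha gives 6 > -5.
Gamma is not dominant: against Alpha, Alpha gives 6 > 0.
No single strategy is best against every opponent action.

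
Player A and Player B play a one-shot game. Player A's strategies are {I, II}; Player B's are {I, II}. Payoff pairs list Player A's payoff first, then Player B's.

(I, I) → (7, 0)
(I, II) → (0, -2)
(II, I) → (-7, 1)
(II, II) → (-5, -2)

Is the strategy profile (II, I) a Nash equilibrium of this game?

Holding Player B at I: Player A gets -7 from II but could get 7 by switching to I. Player A has a profitable deviation.

No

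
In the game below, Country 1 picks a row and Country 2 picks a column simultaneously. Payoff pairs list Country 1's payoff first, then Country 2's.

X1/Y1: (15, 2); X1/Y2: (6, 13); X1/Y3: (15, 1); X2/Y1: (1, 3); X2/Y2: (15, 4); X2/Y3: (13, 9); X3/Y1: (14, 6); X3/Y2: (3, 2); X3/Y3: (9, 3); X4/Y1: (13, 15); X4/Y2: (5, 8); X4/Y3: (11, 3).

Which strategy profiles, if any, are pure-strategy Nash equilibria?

A profile is a Nash equilibrium when each player is best-responding to the other.
Country 1's best responses — vs Y1: X1 (payoff 15); vs Y2: X2 (payoff 15); vs Y3: X1 (payoff 15).
Country 2's best responses — vs X1: Y2 (payoff 13); vs X2: Y3 (payoff 9); vs X3: Y1 (payoff 6); vs X4: Y1 (payoff 15).
No cell has both players best-responding. For instance, Country 1's best reply to Y2 is X2, but against X2 Country 2 prefers Y3 over Y2.

There is no pure-strategy Nash equilibrium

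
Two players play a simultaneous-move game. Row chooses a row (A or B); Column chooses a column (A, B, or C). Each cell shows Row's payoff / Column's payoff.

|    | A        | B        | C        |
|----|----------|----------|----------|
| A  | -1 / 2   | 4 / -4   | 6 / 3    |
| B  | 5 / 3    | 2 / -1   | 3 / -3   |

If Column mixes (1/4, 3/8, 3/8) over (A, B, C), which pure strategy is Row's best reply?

Row's best reply maximizes expected payoff against the mix.
A: (1/4)·(-1) + (3/8)·4 + (3/8)·6 = 7/2
B: (1/4)·5 + (3/8)·2 + (3/8)·3 = 25/8
Highest expected payoff is 7/2, from A.

A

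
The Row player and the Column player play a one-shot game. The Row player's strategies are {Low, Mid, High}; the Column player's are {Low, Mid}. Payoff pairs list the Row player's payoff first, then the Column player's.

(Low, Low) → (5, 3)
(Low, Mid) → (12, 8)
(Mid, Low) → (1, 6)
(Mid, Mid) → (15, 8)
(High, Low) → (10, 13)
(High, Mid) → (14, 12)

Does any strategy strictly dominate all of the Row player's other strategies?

A strategy is strictly dominant if it gives the Row player a strictly higher payoff than every other strategy, against every choice by the opponent.
Low is not dominant: against Low, High gives 10 > 5.
Mid is not dominant: against Low, Low gives 5 > 1.
High is not dominant: against Mid, Mid gives 15 > 14.
No single strategy is best against every opponent action.

None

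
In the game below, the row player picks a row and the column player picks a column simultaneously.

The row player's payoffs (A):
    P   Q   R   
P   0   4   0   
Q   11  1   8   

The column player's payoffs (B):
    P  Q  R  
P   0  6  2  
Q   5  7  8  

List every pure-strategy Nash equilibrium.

(P, Q) and (Q, R)

Find each player's best response to every opponent strategy; NE are the intersections.
The row player's best responses — vs P: Q (payoff 11); vs Q: P (payoff 4); vs R: Q (payoff 8).
The column player's best responses — vs P: Q (payoff 6); vs Q: R (payoff 8).
Mutual best responses occur at (P, Q) and (Q, R); at each, neither player gains by switching.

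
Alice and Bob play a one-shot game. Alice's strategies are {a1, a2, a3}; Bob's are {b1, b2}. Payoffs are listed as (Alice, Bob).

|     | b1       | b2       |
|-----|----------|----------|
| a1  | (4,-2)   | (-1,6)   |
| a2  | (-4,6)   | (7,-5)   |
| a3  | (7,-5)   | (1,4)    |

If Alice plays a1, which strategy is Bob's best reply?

With Alice fixed at a1, Bob's payoffs are: b1 → -2, b2 → 6.
The maximum is 6, achieved by b2.

b2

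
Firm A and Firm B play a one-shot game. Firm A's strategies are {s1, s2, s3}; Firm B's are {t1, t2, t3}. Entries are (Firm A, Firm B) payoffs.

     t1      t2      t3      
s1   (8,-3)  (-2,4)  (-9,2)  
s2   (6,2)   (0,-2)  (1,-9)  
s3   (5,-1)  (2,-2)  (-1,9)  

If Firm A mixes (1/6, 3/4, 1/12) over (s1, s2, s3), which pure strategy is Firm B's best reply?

Firm B's best reply maximizes expected payoff against the mix.
t1: (1/6)·(-3) + (3/4)·2 + (1/12)·(-1) = 11/12
t2: (1/6)·4 + (3/4)·(-2) + (1/12)·(-2) = -1
t3: (1/6)·2 + (3/4)·(-9) + (1/12)·9 = -17/3
Highest expected payoff is 11/12, from t1.

t1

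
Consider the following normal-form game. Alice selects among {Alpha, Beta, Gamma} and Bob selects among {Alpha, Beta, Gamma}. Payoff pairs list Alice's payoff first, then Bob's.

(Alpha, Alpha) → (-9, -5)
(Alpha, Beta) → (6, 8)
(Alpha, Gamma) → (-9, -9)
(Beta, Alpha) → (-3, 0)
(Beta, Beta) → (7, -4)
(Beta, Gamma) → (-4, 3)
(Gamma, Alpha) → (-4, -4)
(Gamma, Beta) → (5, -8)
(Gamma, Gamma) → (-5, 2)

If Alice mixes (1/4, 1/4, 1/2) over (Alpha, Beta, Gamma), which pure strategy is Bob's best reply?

Compute Bob's expected payoff from each pure strategy against the given mix.
Alpha: (1/4)·(-5) + (1/4)·0 + (1/2)·(-4) = -13/4
Beta: (1/4)·8 + (1/4)·(-4) + (1/2)·(-8) = -3
Gamma: (1/4)·(-9) + (1/4)·3 + (1/2)·2 = -1/2
Highest expected payoff is -1/2, from Gamma.

Gamma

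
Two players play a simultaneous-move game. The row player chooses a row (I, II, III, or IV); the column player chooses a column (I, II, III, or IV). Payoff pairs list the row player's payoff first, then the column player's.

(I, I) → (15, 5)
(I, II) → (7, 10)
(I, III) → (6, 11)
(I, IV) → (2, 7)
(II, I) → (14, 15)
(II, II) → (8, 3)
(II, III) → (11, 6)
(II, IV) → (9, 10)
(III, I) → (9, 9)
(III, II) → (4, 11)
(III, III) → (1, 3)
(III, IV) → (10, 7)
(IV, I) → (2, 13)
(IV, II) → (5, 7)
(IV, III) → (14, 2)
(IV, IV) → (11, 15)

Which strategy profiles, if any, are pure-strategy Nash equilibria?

(IV, IV)

A profile is a Nash equilibrium when each player is best-responding to the other.
The row player's best responses — vs I: I (payoff 15); vs II: II (payoff 8); vs III: IV (payoff 14); vs IV: IV (payoff 11).
The column player's best responses — vs I: III (payoff 11); vs II: I (payoff 15); vs III: II (payoff 11); vs IV: IV (payoff 15).
The only mutual best response is (IV, IV); neither player gains by switching there.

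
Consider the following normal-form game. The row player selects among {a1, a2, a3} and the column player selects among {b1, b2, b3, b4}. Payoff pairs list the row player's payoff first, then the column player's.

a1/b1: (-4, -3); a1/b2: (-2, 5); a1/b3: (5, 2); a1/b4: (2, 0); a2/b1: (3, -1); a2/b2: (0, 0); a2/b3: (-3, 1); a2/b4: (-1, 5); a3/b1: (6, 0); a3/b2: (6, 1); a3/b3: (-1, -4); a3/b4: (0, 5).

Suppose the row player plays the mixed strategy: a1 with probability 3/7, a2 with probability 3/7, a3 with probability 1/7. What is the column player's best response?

Compute the column player's expected payoff from each pure strategy against the given mix.
b1: (3/7)·(-3) + (3/7)·(-1) + (1/7)·0 = -12/7
b2: (3/7)·5 + (3/7)·0 + (1/7)·1 = 16/7
b3: (3/7)·2 + (3/7)·1 + (1/7)·(-4) = 5/7
b4: (3/7)·0 + (3/7)·5 + (1/7)·5 = 20/7
Highest expected payoff is 20/7, from b4.

b4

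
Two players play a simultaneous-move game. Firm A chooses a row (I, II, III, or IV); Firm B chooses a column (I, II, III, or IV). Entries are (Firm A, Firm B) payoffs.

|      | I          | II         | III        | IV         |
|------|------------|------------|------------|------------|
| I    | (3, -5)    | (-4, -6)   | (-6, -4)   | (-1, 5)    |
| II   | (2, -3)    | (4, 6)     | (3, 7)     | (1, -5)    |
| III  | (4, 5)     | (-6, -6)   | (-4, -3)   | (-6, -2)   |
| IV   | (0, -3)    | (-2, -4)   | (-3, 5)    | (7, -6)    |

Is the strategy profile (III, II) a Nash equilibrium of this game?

Holding Firm B at II: Firm A gets -6 from III but could get 4 by switching to II. Firm A has a profitable deviation.

No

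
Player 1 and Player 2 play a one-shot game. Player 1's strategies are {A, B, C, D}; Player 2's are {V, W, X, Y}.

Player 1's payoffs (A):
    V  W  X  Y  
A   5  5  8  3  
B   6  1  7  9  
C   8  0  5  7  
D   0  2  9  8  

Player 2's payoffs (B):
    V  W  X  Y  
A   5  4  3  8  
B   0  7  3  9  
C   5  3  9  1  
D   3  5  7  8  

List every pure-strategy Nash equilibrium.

A profile is a Nash equilibrium when each player is best-responding to the other.
Player 1's best responses — vs V: C (payoff 8); vs W: A (payoff 5); vs X: D (payoff 9); vs Y: B (payoff 9).
Player 2's best responses — vs A: Y (payoff 8); vs B: Y (payoff 9); vs C: X (payoff 9); vs D: Y (payoff 8).
The only mutual best response is (B, Y); neither player gains by switching there.

(B, Y)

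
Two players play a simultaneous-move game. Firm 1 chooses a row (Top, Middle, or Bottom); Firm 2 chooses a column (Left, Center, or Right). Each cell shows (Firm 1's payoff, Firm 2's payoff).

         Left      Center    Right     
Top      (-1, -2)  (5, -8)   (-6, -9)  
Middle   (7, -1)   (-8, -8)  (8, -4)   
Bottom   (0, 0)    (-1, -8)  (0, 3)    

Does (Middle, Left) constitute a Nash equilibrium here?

Holding Firm 2 at Left: Firm 1 gets 7 from Middle, versus -1 from Top, 0 from Bottom. No profitable deviation for Firm 1.
Holding Firm 1 at Middle: Firm 2 gets -1 from Left, versus -8 from Center, -4 from Right. No profitable deviation for Firm 2 either.

Yes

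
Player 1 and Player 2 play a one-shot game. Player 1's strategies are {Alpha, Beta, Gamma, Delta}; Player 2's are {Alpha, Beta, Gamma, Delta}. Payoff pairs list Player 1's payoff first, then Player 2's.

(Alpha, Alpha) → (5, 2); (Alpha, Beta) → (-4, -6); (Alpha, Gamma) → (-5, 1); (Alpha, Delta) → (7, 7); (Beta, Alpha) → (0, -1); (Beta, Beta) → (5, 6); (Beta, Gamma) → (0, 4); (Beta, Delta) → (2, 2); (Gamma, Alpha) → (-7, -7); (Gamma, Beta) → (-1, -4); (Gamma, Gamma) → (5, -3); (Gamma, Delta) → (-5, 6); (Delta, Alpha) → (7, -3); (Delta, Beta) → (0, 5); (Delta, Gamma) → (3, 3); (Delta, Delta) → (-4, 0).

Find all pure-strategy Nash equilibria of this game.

(Alpha, Delta) and (Beta, Beta)

A profile is a Nash equilibrium when each player is best-responding to the other.
Player 1's best responses — vs Alpha: Delta (payoff 7); vs Beta: Beta (payoff 5); vs Gamma: Gamma (payoff 5); vs Delta: Alpha (payoff 7).
Player 2's best responses — vs Alpha: Delta (payoff 7); vs Beta: Beta (payoff 6); vs Gamma: Delta (payoff 6); vs Delta: Beta (payoff 5).
Mutual best responses occur at (Alpha, Delta) and (Beta, Beta); at each, neither player gains by switching.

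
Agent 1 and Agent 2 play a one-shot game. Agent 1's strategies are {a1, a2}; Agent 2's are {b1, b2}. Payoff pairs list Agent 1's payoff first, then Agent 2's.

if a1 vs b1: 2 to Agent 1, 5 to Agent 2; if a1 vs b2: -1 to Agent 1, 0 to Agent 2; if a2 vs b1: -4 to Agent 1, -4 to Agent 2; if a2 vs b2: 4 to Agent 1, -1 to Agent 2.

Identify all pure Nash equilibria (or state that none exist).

(a1, b1) and (a2, b2)

A profile is a Nash equilibrium when each player is best-responding to the other.
Agent 1's best responses — vs b1: a1 (payoff 2); vs b2: a2 (payoff 4).
Agent 2's best responses — vs a1: b1 (payoff 5); vs a2: b2 (payoff -1).
Mutual best responses occur at (a1, b1) and (a2, b2); at each, neither player gains by switching.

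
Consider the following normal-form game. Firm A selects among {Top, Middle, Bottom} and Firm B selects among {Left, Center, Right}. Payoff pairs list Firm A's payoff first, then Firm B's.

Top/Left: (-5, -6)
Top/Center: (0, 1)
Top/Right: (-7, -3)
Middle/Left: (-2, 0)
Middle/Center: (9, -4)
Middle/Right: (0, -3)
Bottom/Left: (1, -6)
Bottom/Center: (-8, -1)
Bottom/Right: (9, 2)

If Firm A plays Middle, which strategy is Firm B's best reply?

Left

With Firm A fixed at Middle, Firm B's payoffs are: Left → 0, Center → -4, Right → -3.
The maximum is 0, achieved by Left.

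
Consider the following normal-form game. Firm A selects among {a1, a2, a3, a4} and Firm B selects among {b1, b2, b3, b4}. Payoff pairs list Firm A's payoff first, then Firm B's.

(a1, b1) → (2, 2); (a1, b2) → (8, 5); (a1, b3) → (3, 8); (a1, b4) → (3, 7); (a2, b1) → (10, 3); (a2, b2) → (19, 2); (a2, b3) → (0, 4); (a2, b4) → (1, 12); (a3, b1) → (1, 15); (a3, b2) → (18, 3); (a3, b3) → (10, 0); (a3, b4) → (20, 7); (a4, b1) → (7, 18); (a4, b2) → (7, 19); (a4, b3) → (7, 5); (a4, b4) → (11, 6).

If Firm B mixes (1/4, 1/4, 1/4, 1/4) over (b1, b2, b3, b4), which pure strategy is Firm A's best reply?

Firm A's best reply maximizes expected payoff against the mix.
a1: (1/4)·2 + (1/4)·8 + (1/4)·3 + (1/4)·3 = 4
a2: (1/4)·10 + (1/4)·19 + (1/4)·0 + (1/4)·1 = 15/2
a3: (1/4)·1 + (1/4)·18 + (1/4)·10 + (1/4)·20 = 49/4
a4: (1/4)·7 + (1/4)·7 + (1/4)·7 + (1/4)·11 = 8
Highest expected payoff is 49/4, from a3.

a3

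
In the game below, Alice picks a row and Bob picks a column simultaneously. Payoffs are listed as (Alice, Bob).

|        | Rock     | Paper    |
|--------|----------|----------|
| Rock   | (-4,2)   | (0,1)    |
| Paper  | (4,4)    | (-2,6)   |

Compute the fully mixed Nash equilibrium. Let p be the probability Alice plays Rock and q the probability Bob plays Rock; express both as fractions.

In a mixed NE each player is indifferent between their pure strategies, so the opponent's mix sets the indifference.
Bob indifferent between Rock and Paper: p·2 + (1−p)·4 = p·1 + (1−p)·6 ⟹ 4 + (-2)p = 6 + (-5)p ⟹ p = 2/3.
Alice indifferent between Rock and Paper: q·(-4) + (1−q)·0 = q·4 + (1−q)·(-2) ⟹ 0 + (-4)q = (-2) + 6q ⟹ q = 1/5.

p = 2/3, q = 1/5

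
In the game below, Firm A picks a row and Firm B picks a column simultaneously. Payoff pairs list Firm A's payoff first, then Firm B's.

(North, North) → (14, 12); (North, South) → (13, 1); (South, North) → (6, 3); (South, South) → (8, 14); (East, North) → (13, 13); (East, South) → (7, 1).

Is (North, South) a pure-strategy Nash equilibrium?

Holding Firm B at South: Firm A gets 13 from North, versus 8 from South, 7 from East. No profitable deviation for Firm A.
Holding Firm A at North: Firm B gets 1 from South but could get 12 by switching to North. Firm B has a profitable deviation.

No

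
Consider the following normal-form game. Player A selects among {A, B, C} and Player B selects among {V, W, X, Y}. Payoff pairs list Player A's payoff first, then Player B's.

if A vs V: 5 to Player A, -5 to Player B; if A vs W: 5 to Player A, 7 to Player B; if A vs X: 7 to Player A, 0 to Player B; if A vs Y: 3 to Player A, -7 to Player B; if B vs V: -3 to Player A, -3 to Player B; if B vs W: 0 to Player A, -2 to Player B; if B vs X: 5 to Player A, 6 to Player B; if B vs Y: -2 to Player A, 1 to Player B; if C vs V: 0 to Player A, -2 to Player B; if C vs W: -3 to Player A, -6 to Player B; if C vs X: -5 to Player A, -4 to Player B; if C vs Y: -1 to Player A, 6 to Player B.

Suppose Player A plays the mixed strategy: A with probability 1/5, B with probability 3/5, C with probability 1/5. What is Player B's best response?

Compute Player B's expected payoff from each pure strategy against the given mix.
V: (1/5)·(-5) + (3/5)·(-3) + (1/5)·(-2) = -16/5
W: (1/5)·7 + (3/5)·(-2) + (1/5)·(-6) = -1
X: (1/5)·0 + (3/5)·6 + (1/5)·(-4) = 14/5
Y: (1/5)·(-7) + (3/5)·1 + (1/5)·6 = 2/5
Highest expected payoff is 14/5, from X.

X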